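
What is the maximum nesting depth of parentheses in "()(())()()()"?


Input: "()(())()()()"
Tracking depth:
  Position 0 '(': depth becomes 1
  Position 1 ')': depth becomes 0
  Position 2 '(': depth becomes 1
  Position 3 '(': depth becomes 2
  Position 4 ')': depth becomes 1
  Position 5 ')': depth becomes 0
  Position 6 '(': depth becomes 1
  Position 7 ')': depth becomes 0
  Position 8 '(': depth becomes 1
  Position 9 ')': depth becomes 0
  Position 10 '(': depth becomes 1
  Position 11 ')': depth becomes 0
Maximum depth reached: 2

2


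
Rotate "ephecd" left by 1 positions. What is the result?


Input: "ephecd", rotate left by 1
First 1 characters: "e"
Remaining characters: "phecd"
Concatenate remaining + first: "phecd" + "e" = "phecde"

phecde


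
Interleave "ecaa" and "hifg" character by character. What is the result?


Interleaving "ecaa" and "hifg":
  Position 0: 'e' from first, 'h' from second => "eh"
  Position 1: 'c' from first, 'i' from second => "ci"
  Position 2: 'a' from first, 'f' from second => "af"
  Position 3: 'a' from first, 'g' from second => "ag"
Result: ehciafag

ehciafag


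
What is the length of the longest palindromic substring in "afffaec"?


Input: "afffaec"
Checking substrings for palindromes:
  [0:5] "afffa" (len 5) => palindrome
  [1:4] "fff" (len 3) => palindrome
  [1:3] "ff" (len 2) => palindrome
  [2:4] "ff" (len 2) => palindrome
Longest palindromic substring: "afffa" with length 5

5


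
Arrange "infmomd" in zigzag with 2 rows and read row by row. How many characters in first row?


Zigzag "infmomd" into 2 rows:
Placing characters:
  'i' => row 0
  'n' => row 1
  'f' => row 0
  'm' => row 1
  'o' => row 0
  'm' => row 1
  'd' => row 0
Rows:
  Row 0: "ifod"
  Row 1: "nmm"
First row length: 4

4


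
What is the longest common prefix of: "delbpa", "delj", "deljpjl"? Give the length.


Words: delbpa, delj, deljpjl
  Position 0: all 'd' => match
  Position 1: all 'e' => match
  Position 2: all 'l' => match
  Position 3: ('b', 'j', 'j') => mismatch, stop
LCP = "del" (length 3)

3


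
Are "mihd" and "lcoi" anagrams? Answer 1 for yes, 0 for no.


Strings: "mihd", "lcoi"
Sorted first:  dhim
Sorted second: cilo
Differ at position 0: 'd' vs 'c' => not anagrams

0


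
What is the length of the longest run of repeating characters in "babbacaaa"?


Input: "babbacaaa"
Scanning for longest run:
  Position 1 ('a'): new char, reset run to 1
  Position 2 ('b'): new char, reset run to 1
  Position 3 ('b'): continues run of 'b', length=2
  Position 4 ('a'): new char, reset run to 1
  Position 5 ('c'): new char, reset run to 1
  Position 6 ('a'): new char, reset run to 1
  Position 7 ('a'): continues run of 'a', length=2
  Position 8 ('a'): continues run of 'a', length=3
Longest run: 'a' with length 3

3


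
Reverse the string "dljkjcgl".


Input: dljkjcgl
Reading characters right to left:
  Position 7: 'l'
  Position 6: 'g'
  Position 5: 'c'
  Position 4: 'j'
  Position 3: 'k'
  Position 2: 'j'
  Position 1: 'l'
  Position 0: 'd'
Reversed: lgcjkjld

lgcjkjld


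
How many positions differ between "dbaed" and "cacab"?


Comparing "dbaed" and "cacab" position by position:
  Position 0: 'd' vs 'c' => DIFFER
  Position 1: 'b' vs 'a' => DIFFER
  Position 2: 'a' vs 'c' => DIFFER
  Position 3: 'e' vs 'a' => DIFFER
  Position 4: 'd' vs 'b' => DIFFER
Positions that differ: 5

5


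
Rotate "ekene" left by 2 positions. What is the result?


Input: "ekene", rotate left by 2
First 2 characters: "ek"
Remaining characters: "ene"
Concatenate remaining + first: "ene" + "ek" = "eneek"

eneek


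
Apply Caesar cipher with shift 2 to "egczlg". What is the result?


Caesar cipher: shift "egczlg" by 2
  'e' (pos 4) + 2 = pos 6 = 'g'
  'g' (pos 6) + 2 = pos 8 = 'i'
  'c' (pos 2) + 2 = pos 4 = 'e'
  'z' (pos 25) + 2 = pos 1 = 'b'
  'l' (pos 11) + 2 = pos 13 = 'n'
  'g' (pos 6) + 2 = pos 8 = 'i'
Result: giebni

giebni


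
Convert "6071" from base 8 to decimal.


Input: "6071" in base 8
Positional expansion:
  Digit '6' (value 6) x 8^3 = 3072
  Digit '0' (value 0) x 8^2 = 0
  Digit '7' (value 7) x 8^1 = 56
  Digit '1' (value 1) x 8^0 = 1
Sum = 3129

3129


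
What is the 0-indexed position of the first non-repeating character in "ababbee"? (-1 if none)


Input: ababbee
Character frequencies:
  'a': 2
  'b': 3
  'e': 2
Scanning left to right for freq == 1:
  Position 0 ('a'): freq=2, skip
  Position 1 ('b'): freq=3, skip
  Position 2 ('a'): freq=2, skip
  Position 3 ('b'): freq=3, skip
  Position 4 ('b'): freq=3, skip
  Position 5 ('e'): freq=2, skip
  Position 6 ('e'): freq=2, skip
  No unique character found => answer = -1

-1


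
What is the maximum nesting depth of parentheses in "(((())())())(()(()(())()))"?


Input: "(((())())())(()(()(())()))"
Tracking depth:
  Position 0 '(': depth becomes 1
  Position 1 '(': depth becomes 2
  Position 2 '(': depth becomes 3
  Position 3 '(': depth becomes 4
  Position 4 ')': depth becomes 3
  Position 5 ')': depth becomes 2
  Position 6 '(': depth becomes 3
  Position 7 ')': depth becomes 2
  Position 8 ')': depth becomes 1
  Position 9 '(': depth becomes 2
  Position 10 ')': depth becomes 1
  Position 11 ')': depth becomes 0
  Position 12 '(': depth becomes 1
  Position 13 '(': depth becomes 2
  Position 14 ')': depth becomes 1
  Position 15 '(': depth becomes 2
  Position 16 '(': depth becomes 3
  Position 17 ')': depth becomes 2
  Position 18 '(': depth becomes 3
  Position 19 '(': depth becomes 4
  Position 20 ')': depth becomes 3
  Position 21 ')': depth becomes 2
  Position 22 '(': depth becomes 3
  Position 23 ')': depth becomes 2
  Position 24 ')': depth becomes 1
  Position 25 ')': depth becomes 0
Maximum depth reached: 4

4


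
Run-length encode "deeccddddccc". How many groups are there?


Input: deeccddddccc
Scanning for consecutive runs:
  Group 1: 'd' x 1 (positions 0-0)
  Group 2: 'e' x 2 (positions 1-2)
  Group 3: 'c' x 2 (positions 3-4)
  Group 4: 'd' x 4 (positions 5-8)
  Group 5: 'c' x 3 (positions 9-11)
Total groups: 5

5


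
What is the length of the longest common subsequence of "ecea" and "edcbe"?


LCS of "ecea" and "edcbe"
DP table:
           e    d    c    b    e
      0    0    0    0    0    0
  e   0    1    1    1    1    1
  c   0    1    1    2    2    2
  e   0    1    1    2    2    3
  a   0    1    1    2    2    3
LCS length = dp[4][5] = 3

3


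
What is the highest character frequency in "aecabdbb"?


Input: aecabdbb
Character counts:
  'a': 2
  'b': 3
  'c': 1
  'd': 1
  'e': 1
Maximum frequency: 3

3


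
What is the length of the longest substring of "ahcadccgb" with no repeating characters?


Input: "ahcadccgb"
Sliding window (track last position of each char):
  Position 0 ('a'): window [0,0] length 1 -- new best
  Position 1 ('h'): window [0,1] length 2 -- new best
  Position 2 ('c'): window [0,2] length 3 -- new best
  Position 3 ('a'): repeat (last at 0), move window start to 1
  Position 3 ('a'): window [1,3] length 3
  Position 4 ('d'): window [1,4] length 4 -- new best
  Position 5 ('c'): repeat (last at 2), move window start to 3
  Position 5 ('c'): window [3,5] length 3
  Position 6 ('c'): repeat (last at 5), move window start to 6
  Position 6 ('c'): window [6,6] length 1
  Position 7 ('g'): window [6,7] length 2
  Position 8 ('b'): window [6,8] length 3
Longest substring with no repeats: "hcad" with length 4

4


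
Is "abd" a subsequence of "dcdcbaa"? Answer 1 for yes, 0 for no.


Check if "abd" is a subsequence of "dcdcbaa"
Greedy scan:
  Position 0 ('d'): no match needed
  Position 1 ('c'): no match needed
  Position 2 ('d'): no match needed
  Position 3 ('c'): no match needed
  Position 4 ('b'): no match needed
  Position 5 ('a'): matches sub[0] = 'a'
  Position 6 ('a'): no match needed
Only matched 1/3 characters => not a subsequence

0


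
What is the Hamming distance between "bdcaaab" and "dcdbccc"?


Comparing "bdcaaab" and "dcdbccc" position by position:
  Position 0: 'b' vs 'd' => differ
  Position 1: 'd' vs 'c' => differ
  Position 2: 'c' vs 'd' => differ
  Position 3: 'a' vs 'b' => differ
  Position 4: 'a' vs 'c' => differ
  Position 5: 'a' vs 'c' => differ
  Position 6: 'b' vs 'c' => differ
Total differences (Hamming distance): 7

7


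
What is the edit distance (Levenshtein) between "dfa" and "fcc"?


Computing edit distance: "dfa" -> "fcc"
DP table:
           f    c    c
      0    1    2    3
  d   1    1    2    3
  f   2    1    2    3
  a   3    2    2    3
Edit distance = dp[3][3] = 3

3


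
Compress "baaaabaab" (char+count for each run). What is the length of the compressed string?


Input: baaaabaab
Runs:
  'b' x 1 => "b1"
  'a' x 4 => "a4"
  'b' x 1 => "b1"
  'a' x 2 => "a2"
  'b' x 1 => "b1"
Compressed: "b1a4b1a2b1"
Compressed length: 10

10


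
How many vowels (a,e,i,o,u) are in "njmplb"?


Input: njmplb
Checking each character:
  'n' at position 0: consonant
  'j' at position 1: consonant
  'm' at position 2: consonant
  'p' at position 3: consonant
  'l' at position 4: consonant
  'b' at position 5: consonant
Total vowels: 0

0


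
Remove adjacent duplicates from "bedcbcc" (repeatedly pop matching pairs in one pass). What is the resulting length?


Input: bedcbcc
Stack-based adjacent duplicate removal:
  Read 'b': push. Stack: b
  Read 'e': push. Stack: be
  Read 'd': push. Stack: bed
  Read 'c': push. Stack: bedc
  Read 'b': push. Stack: bedcb
  Read 'c': push. Stack: bedcbc
  Read 'c': matches stack top 'c' => pop. Stack: bedcb
Final stack: "bedcb" (length 5)

5


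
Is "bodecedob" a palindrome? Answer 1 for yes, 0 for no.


Input: bodecedob
Reversed: bodecedob
  Compare pos 0 ('b') with pos 8 ('b'): match
  Compare pos 1 ('o') with pos 7 ('o'): match
  Compare pos 2 ('d') with pos 6 ('d'): match
  Compare pos 3 ('e') with pos 5 ('e'): match
Result: palindrome

1


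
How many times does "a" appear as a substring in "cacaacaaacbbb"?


Searching for "a" in "cacaacaaacbbb"
Scanning each position:
  Position 0: "c" => no
  Position 1: "a" => MATCH
  Position 2: "c" => no
  Position 3: "a" => MATCH
  Position 4: "a" => MATCH
  Position 5: "c" => no
  Position 6: "a" => MATCH
  Position 7: "a" => MATCH
  Position 8: "a" => MATCH
  Position 9: "c" => no
  Position 10: "b" => no
  Position 11: "b" => no
  Position 12: "b" => no
Total occurrences: 6

6


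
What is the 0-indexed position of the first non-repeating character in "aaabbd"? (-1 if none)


Input: aaabbd
Character frequencies:
  'a': 3
  'b': 2
  'd': 1
Scanning left to right for freq == 1:
  Position 0 ('a'): freq=3, skip
  Position 1 ('a'): freq=3, skip
  Position 2 ('a'): freq=3, skip
  Position 3 ('b'): freq=2, skip
  Position 4 ('b'): freq=2, skip
  Position 5 ('d'): unique! => answer = 5

5


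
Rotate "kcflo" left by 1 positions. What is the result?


Input: "kcflo", rotate left by 1
First 1 characters: "k"
Remaining characters: "cflo"
Concatenate remaining + first: "cflo" + "k" = "cflok"

cflok


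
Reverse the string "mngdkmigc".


Input: mngdkmigc
Reading characters right to left:
  Position 8: 'c'
  Position 7: 'g'
  Position 6: 'i'
  Position 5: 'm'
  Position 4: 'k'
  Position 3: 'd'
  Position 2: 'g'
  Position 1: 'n'
  Position 0: 'm'
Reversed: cgimkdgnm

cgimkdgnm


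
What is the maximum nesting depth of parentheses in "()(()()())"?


Input: "()(()()())"
Tracking depth:
  Position 0 '(': depth becomes 1
  Position 1 ')': depth becomes 0
  Position 2 '(': depth becomes 1
  Position 3 '(': depth becomes 2
  Position 4 ')': depth becomes 1
  Position 5 '(': depth becomes 2
  Position 6 ')': depth becomes 1
  Position 7 '(': depth becomes 2
  Position 8 ')': depth becomes 1
  Position 9 ')': depth becomes 0
Maximum depth reached: 2

2


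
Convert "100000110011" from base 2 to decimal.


Input: "100000110011" in base 2
Positional expansion:
  Digit '1' (value 1) x 2^11 = 2048
  Digit '0' (value 0) x 2^10 = 0
  Digit '0' (value 0) x 2^9 = 0
  Digit '0' (value 0) x 2^8 = 0
  Digit '0' (value 0) x 2^7 = 0
  Digit '0' (value 0) x 2^6 = 0
  Digit '1' (value 1) x 2^5 = 32
  Digit '1' (value 1) x 2^4 = 16
  Digit '0' (value 0) x 2^3 = 0
  Digit '0' (value 0) x 2^2 = 0
  Digit '1' (value 1) x 2^1 = 2
  Digit '1' (value 1) x 2^0 = 1
Sum = 2099

2099


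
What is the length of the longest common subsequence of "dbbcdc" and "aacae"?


LCS of "dbbcdc" and "aacae"
DP table:
           a    a    c    a    e
      0    0    0    0    0    0
  d   0    0    0    0    0    0
  b   0    0    0    0    0    0
  b   0    0    0    0    0    0
  c   0    0    0    1    1    1
  d   0    0    0    1    1    1
  c   0    0    0    1    1    1
LCS length = dp[6][5] = 1

1


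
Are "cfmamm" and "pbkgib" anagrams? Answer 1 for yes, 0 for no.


Strings: "cfmamm", "pbkgib"
Sorted first:  acfmmm
Sorted second: bbgikp
Differ at position 0: 'a' vs 'b' => not anagrams

0


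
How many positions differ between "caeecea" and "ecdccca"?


Comparing "caeecea" and "ecdccca" position by position:
  Position 0: 'c' vs 'e' => DIFFER
  Position 1: 'a' vs 'c' => DIFFER
  Position 2: 'e' vs 'd' => DIFFER
  Position 3: 'e' vs 'c' => DIFFER
  Position 4: 'c' vs 'c' => same
  Position 5: 'e' vs 'c' => DIFFER
  Position 6: 'a' vs 'a' => same
Positions that differ: 5

5


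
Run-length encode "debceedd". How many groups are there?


Input: debceedd
Scanning for consecutive runs:
  Group 1: 'd' x 1 (positions 0-0)
  Group 2: 'e' x 1 (positions 1-1)
  Group 3: 'b' x 1 (positions 2-2)
  Group 4: 'c' x 1 (positions 3-3)
  Group 5: 'e' x 2 (positions 4-5)
  Group 6: 'd' x 2 (positions 6-7)
Total groups: 6

6


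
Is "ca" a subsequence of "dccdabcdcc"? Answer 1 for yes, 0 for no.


Check if "ca" is a subsequence of "dccdabcdcc"
Greedy scan:
  Position 0 ('d'): no match needed
  Position 1 ('c'): matches sub[0] = 'c'
  Position 2 ('c'): no match needed
  Position 3 ('d'): no match needed
  Position 4 ('a'): matches sub[1] = 'a'
  Position 5 ('b'): no match needed
  Position 6 ('c'): no match needed
  Position 7 ('d'): no match needed
  Position 8 ('c'): no match needed
  Position 9 ('c'): no match needed
All 2 characters matched => is a subsequence

1


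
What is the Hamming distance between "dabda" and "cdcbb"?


Comparing "dabda" and "cdcbb" position by position:
  Position 0: 'd' vs 'c' => differ
  Position 1: 'a' vs 'd' => differ
  Position 2: 'b' vs 'c' => differ
  Position 3: 'd' vs 'b' => differ
  Position 4: 'a' vs 'b' => differ
Total differences (Hamming distance): 5

5


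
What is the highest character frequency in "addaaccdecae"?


Input: addaaccdecae
Character counts:
  'a': 4
  'c': 3
  'd': 3
  'e': 2
Maximum frequency: 4

4


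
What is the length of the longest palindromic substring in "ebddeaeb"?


Input: "ebddeaeb"
Checking substrings for palindromes:
  [4:7] "eae" (len 3) => palindrome
  [2:4] "dd" (len 2) => palindrome
Longest palindromic substring: "eae" with length 3

3


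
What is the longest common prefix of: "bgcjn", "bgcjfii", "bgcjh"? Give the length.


Words: bgcjn, bgcjfii, bgcjh
  Position 0: all 'b' => match
  Position 1: all 'g' => match
  Position 2: all 'c' => match
  Position 3: all 'j' => match
  Position 4: ('n', 'f', 'h') => mismatch, stop
LCP = "bgcj" (length 4)

4


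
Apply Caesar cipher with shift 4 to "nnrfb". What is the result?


Caesar cipher: shift "nnrfb" by 4
  'n' (pos 13) + 4 = pos 17 = 'r'
  'n' (pos 13) + 4 = pos 17 = 'r'
  'r' (pos 17) + 4 = pos 21 = 'v'
  'f' (pos 5) + 4 = pos 9 = 'j'
  'b' (pos 1) + 4 = pos 5 = 'f'
Result: rrvjf

rrvjf


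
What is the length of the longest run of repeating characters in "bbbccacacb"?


Input: "bbbccacacb"
Scanning for longest run:
  Position 1 ('b'): continues run of 'b', length=2
  Position 2 ('b'): continues run of 'b', length=3
  Position 3 ('c'): new char, reset run to 1
  Position 4 ('c'): continues run of 'c', length=2
  Position 5 ('a'): new char, reset run to 1
  Position 6 ('c'): new char, reset run to 1
  Position 7 ('a'): new char, reset run to 1
  Position 8 ('c'): new char, reset run to 1
  Position 9 ('b'): new char, reset run to 1
Longest run: 'b' with length 3

3


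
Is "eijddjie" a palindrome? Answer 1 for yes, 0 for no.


Input: eijddjie
Reversed: eijddjie
  Compare pos 0 ('e') with pos 7 ('e'): match
  Compare pos 1 ('i') with pos 6 ('i'): match
  Compare pos 2 ('j') with pos 5 ('j'): match
  Compare pos 3 ('d') with pos 4 ('d'): match
Result: palindrome

1


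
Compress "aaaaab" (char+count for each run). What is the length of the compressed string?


Input: aaaaab
Runs:
  'a' x 5 => "a5"
  'b' x 1 => "b1"
Compressed: "a5b1"
Compressed length: 4

4


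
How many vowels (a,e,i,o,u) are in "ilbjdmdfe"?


Input: ilbjdmdfe
Checking each character:
  'i' at position 0: vowel (running total: 1)
  'l' at position 1: consonant
  'b' at position 2: consonant
  'j' at position 3: consonant
  'd' at position 4: consonant
  'm' at position 5: consonant
  'd' at position 6: consonant
  'f' at position 7: consonant
  'e' at position 8: vowel (running total: 2)
Total vowels: 2

2


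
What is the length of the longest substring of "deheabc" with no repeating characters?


Input: "deheabc"
Sliding window (track last position of each char):
  Position 0 ('d'): window [0,0] length 1 -- new best
  Position 1 ('e'): window [0,1] length 2 -- new best
  Position 2 ('h'): window [0,2] length 3 -- new best
  Position 3 ('e'): repeat (last at 1), move window start to 2
  Position 3 ('e'): window [2,3] length 2
  Position 4 ('a'): window [2,4] length 3
  Position 5 ('b'): window [2,5] length 4 -- new best
  Position 6 ('c'): window [2,6] length 5 -- new best
Longest substring with no repeats: "heabc" with length 5

5


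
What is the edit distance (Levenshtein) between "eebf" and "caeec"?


Computing edit distance: "eebf" -> "caeec"
DP table:
           c    a    e    e    c
      0    1    2    3    4    5
  e   1    1    2    2    3    4
  e   2    2    2    2    2    3
  b   3    3    3    3    3    3
  f   4    4    4    4    4    4
Edit distance = dp[4][5] = 4

4


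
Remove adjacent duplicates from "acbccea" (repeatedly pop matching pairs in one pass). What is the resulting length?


Input: acbccea
Stack-based adjacent duplicate removal:
  Read 'a': push. Stack: a
  Read 'c': push. Stack: ac
  Read 'b': push. Stack: acb
  Read 'c': push. Stack: acbc
  Read 'c': matches stack top 'c' => pop. Stack: acb
  Read 'e': push. Stack: acbe
  Read 'a': push. Stack: acbea
Final stack: "acbea" (length 5)

5


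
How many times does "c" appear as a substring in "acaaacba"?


Searching for "c" in "acaaacba"
Scanning each position:
  Position 0: "a" => no
  Position 1: "c" => MATCH
  Position 2: "a" => no
  Position 3: "a" => no
  Position 4: "a" => no
  Position 5: "c" => MATCH
  Position 6: "b" => no
  Position 7: "a" => no
Total occurrences: 2

2


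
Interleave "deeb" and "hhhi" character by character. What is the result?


Interleaving "deeb" and "hhhi":
  Position 0: 'd' from first, 'h' from second => "dh"
  Position 1: 'e' from first, 'h' from second => "eh"
  Position 2: 'e' from first, 'h' from second => "eh"
  Position 3: 'b' from first, 'i' from second => "bi"
Result: dhehehbi

dhehehbi


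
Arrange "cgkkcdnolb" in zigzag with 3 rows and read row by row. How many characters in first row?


Zigzag "cgkkcdnolb" into 3 rows:
Placing characters:
  'c' => row 0
  'g' => row 1
  'k' => row 2
  'k' => row 1
  'c' => row 0
  'd' => row 1
  'n' => row 2
  'o' => row 1
  'l' => row 0
  'b' => row 1
Rows:
  Row 0: "ccl"
  Row 1: "gkdob"
  Row 2: "kn"
First row length: 3

3


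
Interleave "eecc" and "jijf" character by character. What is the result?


Interleaving "eecc" and "jijf":
  Position 0: 'e' from first, 'j' from second => "ej"
  Position 1: 'e' from first, 'i' from second => "ei"
  Position 2: 'c' from first, 'j' from second => "cj"
  Position 3: 'c' from first, 'f' from second => "cf"
Result: ejeicjcf

ejeicjcf


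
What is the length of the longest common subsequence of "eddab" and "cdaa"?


LCS of "eddab" and "cdaa"
DP table:
           c    d    a    a
      0    0    0    0    0
  e   0    0    0    0    0
  d   0    0    1    1    1
  d   0    0    1    1    1
  a   0    0    1    2    2
  b   0    0    1    2    2
LCS length = dp[5][4] = 2

2


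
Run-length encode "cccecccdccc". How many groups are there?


Input: cccecccdccc
Scanning for consecutive runs:
  Group 1: 'c' x 3 (positions 0-2)
  Group 2: 'e' x 1 (positions 3-3)
  Group 3: 'c' x 3 (positions 4-6)
  Group 4: 'd' x 1 (positions 7-7)
  Group 5: 'c' x 3 (positions 8-10)
Total groups: 5

5


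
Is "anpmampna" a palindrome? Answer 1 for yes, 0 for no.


Input: anpmampna
Reversed: anpmampna
  Compare pos 0 ('a') with pos 8 ('a'): match
  Compare pos 1 ('n') with pos 7 ('n'): match
  Compare pos 2 ('p') with pos 6 ('p'): match
  Compare pos 3 ('m') with pos 5 ('m'): match
Result: palindrome

1


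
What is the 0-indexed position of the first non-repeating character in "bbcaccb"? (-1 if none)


Input: bbcaccb
Character frequencies:
  'a': 1
  'b': 3
  'c': 3
Scanning left to right for freq == 1:
  Position 0 ('b'): freq=3, skip
  Position 1 ('b'): freq=3, skip
  Position 2 ('c'): freq=3, skip
  Position 3 ('a'): unique! => answer = 3

3


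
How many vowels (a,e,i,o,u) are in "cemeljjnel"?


Input: cemeljjnel
Checking each character:
  'c' at position 0: consonant
  'e' at position 1: vowel (running total: 1)
  'm' at position 2: consonant
  'e' at position 3: vowel (running total: 2)
  'l' at position 4: consonant
  'j' at position 5: consonant
  'j' at position 6: consonant
  'n' at position 7: consonant
  'e' at position 8: vowel (running total: 3)
  'l' at position 9: consonant
Total vowels: 3

3


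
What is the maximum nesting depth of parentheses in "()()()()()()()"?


Input: "()()()()()()()"
Tracking depth:
  Position 0 '(': depth becomes 1
  Position 1 ')': depth becomes 0
  Position 2 '(': depth becomes 1
  Position 3 ')': depth becomes 0
  Position 4 '(': depth becomes 1
  Position 5 ')': depth becomes 0
  Position 6 '(': depth becomes 1
  Position 7 ')': depth becomes 0
  Position 8 '(': depth becomes 1
  Position 9 ')': depth becomes 0
  Position 10 '(': depth becomes 1
  Position 11 ')': depth becomes 0
  Position 12 '(': depth becomes 1
  Position 13 ')': depth becomes 0
Maximum depth reached: 1

1


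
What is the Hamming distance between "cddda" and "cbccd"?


Comparing "cddda" and "cbccd" position by position:
  Position 0: 'c' vs 'c' => same
  Position 1: 'd' vs 'b' => differ
  Position 2: 'd' vs 'c' => differ
  Position 3: 'd' vs 'c' => differ
  Position 4: 'a' vs 'd' => differ
Total differences (Hamming distance): 4

4


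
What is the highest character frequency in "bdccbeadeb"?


Input: bdccbeadeb
Character counts:
  'a': 1
  'b': 3
  'c': 2
  'd': 2
  'e': 2
Maximum frequency: 3

3


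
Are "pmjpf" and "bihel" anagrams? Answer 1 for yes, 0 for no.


Strings: "pmjpf", "bihel"
Sorted first:  fjmpp
Sorted second: behil
Differ at position 0: 'f' vs 'b' => not anagrams

0


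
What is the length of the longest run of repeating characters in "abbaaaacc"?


Input: "abbaaaacc"
Scanning for longest run:
  Position 1 ('b'): new char, reset run to 1
  Position 2 ('b'): continues run of 'b', length=2
  Position 3 ('a'): new char, reset run to 1
  Position 4 ('a'): continues run of 'a', length=2
  Position 5 ('a'): continues run of 'a', length=3
  Position 6 ('a'): continues run of 'a', length=4
  Position 7 ('c'): new char, reset run to 1
  Position 8 ('c'): continues run of 'c', length=2
Longest run: 'a' with length 4

4


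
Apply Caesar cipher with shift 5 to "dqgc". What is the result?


Caesar cipher: shift "dqgc" by 5
  'd' (pos 3) + 5 = pos 8 = 'i'
  'q' (pos 16) + 5 = pos 21 = 'v'
  'g' (pos 6) + 5 = pos 11 = 'l'
  'c' (pos 2) + 5 = pos 7 = 'h'
Result: ivlh

ivlh


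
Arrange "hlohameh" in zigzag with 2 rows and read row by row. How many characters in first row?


Zigzag "hlohameh" into 2 rows:
Placing characters:
  'h' => row 0
  'l' => row 1
  'o' => row 0
  'h' => row 1
  'a' => row 0
  'm' => row 1
  'e' => row 0
  'h' => row 1
Rows:
  Row 0: "hoae"
  Row 1: "lhmh"
First row length: 4

4


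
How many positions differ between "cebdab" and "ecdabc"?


Comparing "cebdab" and "ecdabc" position by position:
  Position 0: 'c' vs 'e' => DIFFER
  Position 1: 'e' vs 'c' => DIFFER
  Position 2: 'b' vs 'd' => DIFFER
  Position 3: 'd' vs 'a' => DIFFER
  Position 4: 'a' vs 'b' => DIFFER
  Position 5: 'b' vs 'c' => DIFFER
Positions that differ: 6

6


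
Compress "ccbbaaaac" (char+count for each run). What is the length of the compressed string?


Input: ccbbaaaac
Runs:
  'c' x 2 => "c2"
  'b' x 2 => "b2"
  'a' x 4 => "a4"
  'c' x 1 => "c1"
Compressed: "c2b2a4c1"
Compressed length: 8

8


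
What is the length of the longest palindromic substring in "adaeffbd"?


Input: "adaeffbd"
Checking substrings for palindromes:
  [0:3] "ada" (len 3) => palindrome
  [4:6] "ff" (len 2) => palindrome
Longest palindromic substring: "ada" with length 3

3


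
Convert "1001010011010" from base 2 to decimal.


Input: "1001010011010" in base 2
Positional expansion:
  Digit '1' (value 1) x 2^12 = 4096
  Digit '0' (value 0) x 2^11 = 0
  Digit '0' (value 0) x 2^10 = 0
  Digit '1' (value 1) x 2^9 = 512
  Digit '0' (value 0) x 2^8 = 0
  Digit '1' (value 1) x 2^7 = 128
  Digit '0' (value 0) x 2^6 = 0
  Digit '0' (value 0) x 2^5 = 0
  Digit '1' (value 1) x 2^4 = 16
  Digit '1' (value 1) x 2^3 = 8
  Digit '0' (value 0) x 2^2 = 0
  Digit '1' (value 1) x 2^1 = 2
  Digit '0' (value 0) x 2^0 = 0
Sum = 4762

4762


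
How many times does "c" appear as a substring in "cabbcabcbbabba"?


Searching for "c" in "cabbcabcbbabba"
Scanning each position:
  Position 0: "c" => MATCH
  Position 1: "a" => no
  Position 2: "b" => no
  Position 3: "b" => no
  Position 4: "c" => MATCH
  Position 5: "a" => no
  Position 6: "b" => no
  Position 7: "c" => MATCH
  Position 8: "b" => no
  Position 9: "b" => no
  Position 10: "a" => no
  Position 11: "b" => no
  Position 12: "b" => no
  Position 13: "a" => no
Total occurrences: 3

3


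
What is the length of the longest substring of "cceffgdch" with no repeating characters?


Input: "cceffgdch"
Sliding window (track last position of each char):
  Position 0 ('c'): window [0,0] length 1 -- new best
  Position 1 ('c'): repeat (last at 0), move window start to 1
  Position 1 ('c'): window [1,1] length 1
  Position 2 ('e'): window [1,2] length 2 -- new best
  Position 3 ('f'): window [1,3] length 3 -- new best
  Position 4 ('f'): repeat (last at 3), move window start to 4
  Position 4 ('f'): window [4,4] length 1
  Position 5 ('g'): window [4,5] length 2
  Position 6 ('d'): window [4,6] length 3
  Position 7 ('c'): window [4,7] length 4 -- new best
  Position 8 ('h'): window [4,8] length 5 -- new best
Longest substring with no repeats: "fgdch" with length 5

5


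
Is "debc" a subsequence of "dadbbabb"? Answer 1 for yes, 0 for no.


Check if "debc" is a subsequence of "dadbbabb"
Greedy scan:
  Position 0 ('d'): matches sub[0] = 'd'
  Position 1 ('a'): no match needed
  Position 2 ('d'): no match needed
  Position 3 ('b'): no match needed
  Position 4 ('b'): no match needed
  Position 5 ('a'): no match needed
  Position 6 ('b'): no match needed
  Position 7 ('b'): no match needed
Only matched 1/4 characters => not a subsequence

0


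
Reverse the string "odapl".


Input: odapl
Reading characters right to left:
  Position 4: 'l'
  Position 3: 'p'
  Position 2: 'a'
  Position 1: 'd'
  Position 0: 'o'
Reversed: lpado

lpado


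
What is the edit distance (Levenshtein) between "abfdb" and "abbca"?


Computing edit distance: "abfdb" -> "abbca"
DP table:
           a    b    b    c    a
      0    1    2    3    4    5
  a   1    0    1    2    3    4
  b   2    1    0    1    2    3
  f   3    2    1    1    2    3
  d   4    3    2    2    2    3
  b   5    4    3    2    3    3
Edit distance = dp[5][5] = 3

3


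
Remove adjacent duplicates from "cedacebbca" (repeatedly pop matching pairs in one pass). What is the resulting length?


Input: cedacebbca
Stack-based adjacent duplicate removal:
  Read 'c': push. Stack: c
  Read 'e': push. Stack: ce
  Read 'd': push. Stack: ced
  Read 'a': push. Stack: ceda
  Read 'c': push. Stack: cedac
  Read 'e': push. Stack: cedace
  Read 'b': push. Stack: cedaceb
  Read 'b': matches stack top 'b' => pop. Stack: cedace
  Read 'c': push. Stack: cedacec
  Read 'a': push. Stack: cedaceca
Final stack: "cedaceca" (length 8)

8


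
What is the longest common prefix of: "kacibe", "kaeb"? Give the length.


Words: kacibe, kaeb
  Position 0: all 'k' => match
  Position 1: all 'a' => match
  Position 2: ('c', 'e') => mismatch, stop
LCP = "ka" (length 2)

2


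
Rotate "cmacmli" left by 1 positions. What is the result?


Input: "cmacmli", rotate left by 1
First 1 characters: "c"
Remaining characters: "macmli"
Concatenate remaining + first: "macmli" + "c" = "macmlic"

macmlic


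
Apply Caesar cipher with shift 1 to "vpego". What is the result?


Caesar cipher: shift "vpego" by 1
  'v' (pos 21) + 1 = pos 22 = 'w'
  'p' (pos 15) + 1 = pos 16 = 'q'
  'e' (pos 4) + 1 = pos 5 = 'f'
  'g' (pos 6) + 1 = pos 7 = 'h'
  'o' (pos 14) + 1 = pos 15 = 'p'
Result: wqfhp

wqfhp


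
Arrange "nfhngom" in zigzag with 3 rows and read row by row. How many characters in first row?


Zigzag "nfhngom" into 3 rows:
Placing characters:
  'n' => row 0
  'f' => row 1
  'h' => row 2
  'n' => row 1
  'g' => row 0
  'o' => row 1
  'm' => row 2
Rows:
  Row 0: "ng"
  Row 1: "fno"
  Row 2: "hm"
First row length: 2

2


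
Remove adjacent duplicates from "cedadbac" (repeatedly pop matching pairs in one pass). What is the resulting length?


Input: cedadbac
Stack-based adjacent duplicate removal:
  Read 'c': push. Stack: c
  Read 'e': push. Stack: ce
  Read 'd': push. Stack: ced
  Read 'a': push. Stack: ceda
  Read 'd': push. Stack: cedad
  Read 'b': push. Stack: cedadb
  Read 'a': push. Stack: cedadba
  Read 'c': push. Stack: cedadbac
Final stack: "cedadbac" (length 8)

8


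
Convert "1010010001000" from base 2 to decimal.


Input: "1010010001000" in base 2
Positional expansion:
  Digit '1' (value 1) x 2^12 = 4096
  Digit '0' (value 0) x 2^11 = 0
  Digit '1' (value 1) x 2^10 = 1024
  Digit '0' (value 0) x 2^9 = 0
  Digit '0' (value 0) x 2^8 = 0
  Digit '1' (value 1) x 2^7 = 128
  Digit '0' (value 0) x 2^6 = 0
  Digit '0' (value 0) x 2^5 = 0
  Digit '0' (value 0) x 2^4 = 0
  Digit '1' (value 1) x 2^3 = 8
  Digit '0' (value 0) x 2^2 = 0
  Digit '0' (value 0) x 2^1 = 0
  Digit '0' (value 0) x 2^0 = 0
Sum = 5256

5256


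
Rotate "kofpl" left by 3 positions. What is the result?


Input: "kofpl", rotate left by 3
First 3 characters: "kof"
Remaining characters: "pl"
Concatenate remaining + first: "pl" + "kof" = "plkof"

plkof


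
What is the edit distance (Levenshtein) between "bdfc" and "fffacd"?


Computing edit distance: "bdfc" -> "fffacd"
DP table:
           f    f    f    a    c    d
      0    1    2    3    4    5    6
  b   1    1    2    3    4    5    6
  d   2    2    2    3    4    5    5
  f   3    2    2    2    3    4    5
  c   4    3    3    3    3    3    4
Edit distance = dp[4][6] = 4

4


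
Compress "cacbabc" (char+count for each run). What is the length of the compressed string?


Input: cacbabc
Runs:
  'c' x 1 => "c1"
  'a' x 1 => "a1"
  'c' x 1 => "c1"
  'b' x 1 => "b1"
  'a' x 1 => "a1"
  'b' x 1 => "b1"
  'c' x 1 => "c1"
Compressed: "c1a1c1b1a1b1c1"
Compressed length: 14

14


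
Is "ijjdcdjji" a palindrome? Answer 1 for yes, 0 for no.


Input: ijjdcdjji
Reversed: ijjdcdjji
  Compare pos 0 ('i') with pos 8 ('i'): match
  Compare pos 1 ('j') with pos 7 ('j'): match
  Compare pos 2 ('j') with pos 6 ('j'): match
  Compare pos 3 ('d') with pos 5 ('d'): match
Result: palindrome

1


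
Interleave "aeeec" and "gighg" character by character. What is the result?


Interleaving "aeeec" and "gighg":
  Position 0: 'a' from first, 'g' from second => "ag"
  Position 1: 'e' from first, 'i' from second => "ei"
  Position 2: 'e' from first, 'g' from second => "eg"
  Position 3: 'e' from first, 'h' from second => "eh"
  Position 4: 'c' from first, 'g' from second => "cg"
Result: ageiegehcg

ageiegehcg


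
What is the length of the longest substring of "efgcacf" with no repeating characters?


Input: "efgcacf"
Sliding window (track last position of each char):
  Position 0 ('e'): window [0,0] length 1 -- new best
  Position 1 ('f'): window [0,1] length 2 -- new best
  Position 2 ('g'): window [0,2] length 3 -- new best
  Position 3 ('c'): window [0,3] length 4 -- new best
  Position 4 ('a'): window [0,4] length 5 -- new best
  Position 5 ('c'): repeat (last at 3), move window start to 4
  Position 5 ('c'): window [4,5] length 2
  Position 6 ('f'): window [4,6] length 3
Longest substring with no repeats: "efgca" with length 5

5


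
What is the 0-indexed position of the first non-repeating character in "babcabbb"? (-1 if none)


Input: babcabbb
Character frequencies:
  'a': 2
  'b': 5
  'c': 1
Scanning left to right for freq == 1:
  Position 0 ('b'): freq=5, skip
  Position 1 ('a'): freq=2, skip
  Position 2 ('b'): freq=5, skip
  Position 3 ('c'): unique! => answer = 3

3


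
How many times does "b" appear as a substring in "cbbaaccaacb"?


Searching for "b" in "cbbaaccaacb"
Scanning each position:
  Position 0: "c" => no
  Position 1: "b" => MATCH
  Position 2: "b" => MATCH
  Position 3: "a" => no
  Position 4: "a" => no
  Position 5: "c" => no
  Position 6: "c" => no
  Position 7: "a" => no
  Position 8: "a" => no
  Position 9: "c" => no
  Position 10: "b" => MATCH
Total occurrences: 3

3


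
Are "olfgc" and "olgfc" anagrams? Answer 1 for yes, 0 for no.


Strings: "olfgc", "olgfc"
Sorted first:  cfglo
Sorted second: cfglo
Sorted forms match => anagrams

1


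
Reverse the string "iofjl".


Input: iofjl
Reading characters right to left:
  Position 4: 'l'
  Position 3: 'j'
  Position 2: 'f'
  Position 1: 'o'
  Position 0: 'i'
Reversed: ljfoi

ljfoi


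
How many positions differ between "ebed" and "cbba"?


Comparing "ebed" and "cbba" position by position:
  Position 0: 'e' vs 'c' => DIFFER
  Position 1: 'b' vs 'b' => same
  Position 2: 'e' vs 'b' => DIFFER
  Position 3: 'd' vs 'a' => DIFFER
Positions that differ: 3

3


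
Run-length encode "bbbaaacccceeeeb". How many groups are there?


Input: bbbaaacccceeeeb
Scanning for consecutive runs:
  Group 1: 'b' x 3 (positions 0-2)
  Group 2: 'a' x 3 (positions 3-5)
  Group 3: 'c' x 4 (positions 6-9)
  Group 4: 'e' x 4 (positions 10-13)
  Group 5: 'b' x 1 (positions 14-14)
Total groups: 5

5


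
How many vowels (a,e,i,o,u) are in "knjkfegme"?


Input: knjkfegme
Checking each character:
  'k' at position 0: consonant
  'n' at position 1: consonant
  'j' at position 2: consonant
  'k' at position 3: consonant
  'f' at position 4: consonant
  'e' at position 5: vowel (running total: 1)
  'g' at position 6: consonant
  'm' at position 7: consonant
  'e' at position 8: vowel (running total: 2)
Total vowels: 2

2


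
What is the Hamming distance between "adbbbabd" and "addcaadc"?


Comparing "adbbbabd" and "addcaadc" position by position:
  Position 0: 'a' vs 'a' => same
  Position 1: 'd' vs 'd' => same
  Position 2: 'b' vs 'd' => differ
  Position 3: 'b' vs 'c' => differ
  Position 4: 'b' vs 'a' => differ
  Position 5: 'a' vs 'a' => same
  Position 6: 'b' vs 'd' => differ
  Position 7: 'd' vs 'c' => differ
Total differences (Hamming distance): 5

5


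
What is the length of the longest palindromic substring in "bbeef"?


Input: "bbeef"
Checking substrings for palindromes:
  [0:2] "bb" (len 2) => palindrome
  [2:4] "ee" (len 2) => palindrome
Longest palindromic substring: "bb" with length 2

2


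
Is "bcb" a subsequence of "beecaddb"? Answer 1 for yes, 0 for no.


Check if "bcb" is a subsequence of "beecaddb"
Greedy scan:
  Position 0 ('b'): matches sub[0] = 'b'
  Position 1 ('e'): no match needed
  Position 2 ('e'): no match needed
  Position 3 ('c'): matches sub[1] = 'c'
  Position 4 ('a'): no match needed
  Position 5 ('d'): no match needed
  Position 6 ('d'): no match needed
  Position 7 ('b'): matches sub[2] = 'b'
All 3 characters matched => is a subsequence

1


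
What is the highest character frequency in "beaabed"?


Input: beaabed
Character counts:
  'a': 2
  'b': 2
  'd': 1
  'e': 2
Maximum frequency: 2

2


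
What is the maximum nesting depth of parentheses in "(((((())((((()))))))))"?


Input: "(((((())((((()))))))))"
Tracking depth:
  Position 0 '(': depth becomes 1
  Position 1 '(': depth becomes 2
  Position 2 '(': depth becomes 3
  Position 3 '(': depth becomes 4
  Position 4 '(': depth becomes 5
  Position 5 '(': depth becomes 6
  Position 6 ')': depth becomes 5
  Position 7 ')': depth becomes 4
  Position 8 '(': depth becomes 5
  Position 9 '(': depth becomes 6
  Position 10 '(': depth becomes 7
  Position 11 '(': depth becomes 8
  Position 12 '(': depth becomes 9
  Position 13 ')': depth becomes 8
  Position 14 ')': depth becomes 7
  Position 15 ')': depth becomes 6
  Position 16 ')': depth becomes 5
  Position 17 ')': depth becomes 4
  Position 18 ')': depth becomes 3
  Position 19 ')': depth becomes 2
  Position 20 ')': depth becomes 1
  Position 21 ')': depth becomes 0
Maximum depth reached: 9

9


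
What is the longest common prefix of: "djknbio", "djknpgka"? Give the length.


Words: djknbio, djknpgka
  Position 0: all 'd' => match
  Position 1: all 'j' => match
  Position 2: all 'k' => match
  Position 3: all 'n' => match
  Position 4: ('b', 'p') => mismatch, stop
LCP = "djkn" (length 4)

4


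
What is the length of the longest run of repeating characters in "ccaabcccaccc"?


Input: "ccaabcccaccc"
Scanning for longest run:
  Position 1 ('c'): continues run of 'c', length=2
  Position 2 ('a'): new char, reset run to 1
  Position 3 ('a'): continues run of 'a', length=2
  Position 4 ('b'): new char, reset run to 1
  Position 5 ('c'): new char, reset run to 1
  Position 6 ('c'): continues run of 'c', length=2
  Position 7 ('c'): continues run of 'c', length=3
  Position 8 ('a'): new char, reset run to 1
  Position 9 ('c'): new char, reset run to 1
  Position 10 ('c'): continues run of 'c', length=2
  Position 11 ('c'): continues run of 'c', length=3
Longest run: 'c' with length 3

3


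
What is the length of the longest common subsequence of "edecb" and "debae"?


LCS of "edecb" and "debae"
DP table:
           d    e    b    a    e
      0    0    0    0    0    0
  e   0    0    1    1    1    1
  d   0    1    1    1    1    1
  e   0    1    2    2    2    2
  c   0    1    2    2    2    2
  b   0    1    2    3    3    3
LCS length = dp[5][5] = 3

3


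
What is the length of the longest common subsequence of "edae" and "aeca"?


LCS of "edae" and "aeca"
DP table:
           a    e    c    a
      0    0    0    0    0
  e   0    0    1    1    1
  d   0    0    1    1    1
  a   0    1    1    1    2
  e   0    1    2    2    2
LCS length = dp[4][4] = 2

2


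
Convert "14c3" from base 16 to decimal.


Input: "14c3" in base 16
Positional expansion:
  Digit '1' (value 1) x 16^3 = 4096
  Digit '4' (value 4) x 16^2 = 1024
  Digit 'c' (value 12) x 16^1 = 192
  Digit '3' (value 3) x 16^0 = 3
Sum = 5315

5315


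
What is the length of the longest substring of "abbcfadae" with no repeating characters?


Input: "abbcfadae"
Sliding window (track last position of each char):
  Position 0 ('a'): window [0,0] length 1 -- new best
  Position 1 ('b'): window [0,1] length 2 -- new best
  Position 2 ('b'): repeat (last at 1), move window start to 2
  Position 2 ('b'): window [2,2] length 1
  Position 3 ('c'): window [2,3] length 2
  Position 4 ('f'): window [2,4] length 3 -- new best
  Position 5 ('a'): window [2,5] length 4 -- new best
  Position 6 ('d'): window [2,6] length 5 -- new best
  Position 7 ('a'): repeat (last at 5), move window start to 6
  Position 7 ('a'): window [6,7] length 2
  Position 8 ('e'): window [6,8] length 3
Longest substring with no repeats: "bcfad" with length 5

5
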